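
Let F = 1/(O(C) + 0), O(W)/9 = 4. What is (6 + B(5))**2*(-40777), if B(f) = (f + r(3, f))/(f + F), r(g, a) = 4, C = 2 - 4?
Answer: -81068753700/32761 ≈ -2.4746e+6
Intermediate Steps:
C = -2
O(W) = 36 (O(W) = 9*4 = 36)
F = 1/36 (F = 1/(36 + 0) = 1/36 ≈ 0.027778)
B(f) = (4 + f)/(1/36 + f) (B(f) = (f + 4)/(f + 1/36) = (4 + f)/(1/36 + f))
(6 + B(5))**2*(-40777) = (6 + 36*(4 + 5)/(1 + 36*5))**2*(-40777) = (6 + 36*9/(1 + 180))**2*(-40777) = (6 + 36*9/181)**2*(-40777) = (6 + 36*(1/181)*9)**2*(-40777) = (6 + 324/181)**2*(-40777) = (1410/181)**2*(-40777) = (1988100/32761)*(-40777) = -81068753700/32761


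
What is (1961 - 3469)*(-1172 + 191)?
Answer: 1479348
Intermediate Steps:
(1961 - 3469)*(-1172 + 191) = -1508*(-981) = 1479348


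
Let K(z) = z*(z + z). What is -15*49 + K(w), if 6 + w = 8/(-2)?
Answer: -535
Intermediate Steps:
w = -10 (w = -6 + 8/(-2) = -6 + 8*(-½) = -6 - 4 = -10)
K(z) = 2*z² (K(z) = z*(2*z) = 2*z²)
-15*49 + K(w) = -15*49 + 2*(-10)² = -735 + 2*100 = -735 + 200 = -535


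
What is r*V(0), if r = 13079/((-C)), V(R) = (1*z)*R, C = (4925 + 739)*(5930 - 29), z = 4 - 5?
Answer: 0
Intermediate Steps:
z = -1
C = 33423264 (C = 5664*5901 = 33423264)
V(R) = -R (V(R) = (1*(-1))*R = -R)
r = -13079/33423264 (r = 13079/((-1*33423264)) = 13079/(-33423264) = 13079*(-1/33423264) = -13079/33423264 ≈ -0.00039131)
r*V(0) = -(-13079)*0/33423264 = -13079/33423264*0 = 0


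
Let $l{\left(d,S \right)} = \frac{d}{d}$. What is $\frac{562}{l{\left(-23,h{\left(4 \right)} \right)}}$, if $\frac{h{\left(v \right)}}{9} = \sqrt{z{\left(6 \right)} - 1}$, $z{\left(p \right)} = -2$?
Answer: $562$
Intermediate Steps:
$h{\left(v \right)} = 9 i \sqrt{3}$ ($h{\left(v \right)} = 9 \sqrt{-2 - 1} = 9 \sqrt{-3} = 9 i \sqrt{3}$)
$l{\left(d,S \right)} = 1$
$\frac{562}{l{\left(-23,h{\left(4 \right)} \right)}} = \frac{562}{1} = 562 \cdot 1 = 562$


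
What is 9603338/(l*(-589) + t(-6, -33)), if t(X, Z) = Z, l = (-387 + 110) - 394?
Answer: 4801669/197593 ≈ 24.301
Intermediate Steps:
l = -671 (l = -277 - 394 = -671)
9603338/(l*(-589) + t(-6, -33)) = 9603338/(-671*(-589) - 33) = 9603338/(395219 - 33) = 9603338/395186 = 9603338*(1/395186) = 4801669/197593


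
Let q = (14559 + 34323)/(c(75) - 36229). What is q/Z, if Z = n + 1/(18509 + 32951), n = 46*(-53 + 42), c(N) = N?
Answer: 1257733860/470702646443 ≈ 0.0026720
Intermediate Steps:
n = -506 (n = 46*(-11) = -506)
Z = -26038759/51460 (Z = -506 + 1/(18509 + 32951) = -506 + 1/51460 = -26038759/51460 ≈ -506.00)
q = -24441/18077 (q = (14559 + 34323)/(75 - 36229) = 48882/(-36154) = 48882*(-1/36154) = -24441/18077 ≈ -1.3520)
q/Z = -24441/(18077*(-26038759/51460)) = -24441/18077*(-51460/26038759) = 1257733860/470702646443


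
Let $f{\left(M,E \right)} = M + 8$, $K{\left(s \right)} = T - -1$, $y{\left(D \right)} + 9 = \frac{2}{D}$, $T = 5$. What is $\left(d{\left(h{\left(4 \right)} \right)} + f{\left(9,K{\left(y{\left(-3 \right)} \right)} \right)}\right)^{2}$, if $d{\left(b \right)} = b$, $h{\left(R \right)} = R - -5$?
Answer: $676$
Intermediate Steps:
$h{\left(R \right)} = 5 + R$ ($h{\left(R \right)} = R + 5 = 5 + R$)
$y{\left(D \right)} = -9 + \frac{2}{D}$
$K{\left(s \right)} = 6$ ($K{\left(s \right)} = 5 - -1 = 5 + 1 = 6$)
$f{\left(M,E \right)} = 8 + M$
$\left(d{\left(h{\left(4 \right)} \right)} + f{\left(9,K{\left(y{\left(-3 \right)} \right)} \right)}\right)^{2} = \left(\left(5 + 4\right) + \left(8 + 9\right)\right)^{2} = \left(9 + 17\right)^{2} = 26^{2} = 676$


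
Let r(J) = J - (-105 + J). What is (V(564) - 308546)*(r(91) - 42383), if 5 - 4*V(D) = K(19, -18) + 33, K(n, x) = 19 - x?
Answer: 26090789611/2 ≈ 1.3045e+10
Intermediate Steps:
r(J) = 105 (r(J) = J + (105 - J) = 105)
V(D) = -65/4 (V(D) = 5/4 - ((19 - 1*(-18)) + 33)/4 = 5/4 - ((19 + 18) + 33)/4 = 5/4 - (37 + 33)/4 = 5/4 - 1/4*70 = 5/4 - 35/2 = -65/4)
(V(564) - 308546)*(r(91) - 42383) = (-65/4 - 308546)*(105 - 42383) = -1234249/4*(-42278) = 26090789611/2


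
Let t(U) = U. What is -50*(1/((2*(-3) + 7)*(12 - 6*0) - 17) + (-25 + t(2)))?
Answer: 1160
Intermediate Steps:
-50*(1/((2*(-3) + 7)*(12 - 6*0) - 17) + (-25 + t(2))) = -50*(1/((2*(-3) + 7)*(12 - 6*0) - 17) + (-25 + 2)) = -50*(1/((-6 + 7)*(12 + 0) - 17) - 23) = -50*(1/(1*12 - 17) - 23) = -50*(1/(12 - 17) - 23) = -50*(1/(-5) - 23) = -50*(-1/5 - 23) = -50*(-116/5) = 1160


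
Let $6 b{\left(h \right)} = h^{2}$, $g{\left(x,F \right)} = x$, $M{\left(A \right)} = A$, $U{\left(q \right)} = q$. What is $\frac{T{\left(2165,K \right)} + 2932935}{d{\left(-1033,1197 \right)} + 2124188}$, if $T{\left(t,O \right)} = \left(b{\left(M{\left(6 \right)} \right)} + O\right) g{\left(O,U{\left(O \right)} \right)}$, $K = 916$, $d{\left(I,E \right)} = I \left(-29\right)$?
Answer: $\frac{539641}{307735} \approx 1.7536$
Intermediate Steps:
$d{\left(I,E \right)} = - 29 I$
$b{\left(h \right)} = \frac{h^{2}}{6}$
$T{\left(t,O \right)} = O \left(6 + O\right)$ ($T{\left(t,O \right)} = \left(\frac{6^{2}}{6} + O\right) O = \left(\frac{1}{6} \cdot 36 + O\right) O = \left(6 + O\right) O = O \left(6 + O\right)$)
$\frac{T{\left(2165,K \right)} + 2932935}{d{\left(-1033,1197 \right)} + 2124188} = \frac{916 \left(6 + 916\right) + 2932935}{\left(-29\right) \left(-1033\right) + 2124188} = \frac{916 \cdot 922 + 2932935}{29957 + 2124188} = \frac{844552 + 2932935}{2154145} = 3777487 \cdot \frac{1}{2154145} = \frac{539641}{307735}$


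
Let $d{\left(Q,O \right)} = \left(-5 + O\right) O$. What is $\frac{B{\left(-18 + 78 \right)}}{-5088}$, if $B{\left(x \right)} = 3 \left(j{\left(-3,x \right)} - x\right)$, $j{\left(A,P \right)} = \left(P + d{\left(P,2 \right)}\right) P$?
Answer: $- \frac{15}{8} \approx -1.875$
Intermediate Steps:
$d{\left(Q,O \right)} = O \left(-5 + O\right)$
$j{\left(A,P \right)} = P \left(-6 + P\right)$ ($j{\left(A,P \right)} = \left(P + 2 \left(-5 + 2\right)\right) P = \left(P + 2 \left(-3\right)\right) P = \left(P - 6\right) P = \left(-6 + P\right) P = P \left(-6 + P\right)$)
$B{\left(x \right)} = - 3 x + 3 x \left(-6 + x\right)$ ($B{\left(x \right)} = 3 \left(x \left(-6 + x\right) - x\right) = 3 \left(- x + x \left(-6 + x\right)\right) = - 3 x + 3 x \left(-6 + x\right)$)
$\frac{B{\left(-18 + 78 \right)}}{-5088} = \frac{3 \left(-18 + 78\right) \left(-7 + \left(-18 + 78\right)\right)}{-5088} = 3 \cdot 60 \left(-7 + 60\right) \left(- \frac{1}{5088}\right) = 3 \cdot 60 \cdot 53 \left(- \frac{1}{5088}\right) = 9540 \left(- \frac{1}{5088}\right) = - \frac{15}{8}$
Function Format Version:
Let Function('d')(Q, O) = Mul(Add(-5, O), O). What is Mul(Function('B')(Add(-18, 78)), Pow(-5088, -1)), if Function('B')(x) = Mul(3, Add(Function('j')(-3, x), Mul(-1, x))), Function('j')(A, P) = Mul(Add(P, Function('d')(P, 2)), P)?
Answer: Rational(-15, 8) ≈ -1.8750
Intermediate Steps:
Function('d')(Q, O) = Mul(O, Add(-5, O))
Function('j')(A, P) = Mul(P, Add(-6, P)) (Function('j')(A, P) = Mul(Add(P, Mul(2, Add(-5, 2))), P) = Mul(Add(P, Mul(2, -3)), P) = Mul(Add(P, -6), P) = Mul(Add(-6, P), P) = Mul(P, Add(-6, P)))
Function('B')(x) = Add(Mul(-3, x), Mul(3, x, Add(-6, x))) (Function('B')(x) = Mul(3, Add(Mul(x, Add(-6, x)), Mul(-1, x))) = Mul(3, Add(Mul(-1, x), Mul(x, Add(-6, x)))) = Add(Mul(-3, x), Mul(3, x, Add(-6, x))))
Mul(Function('B')(Add(-18, 78)), Pow(-5088, -1)) = Mul(Mul(3, Add(-18, 78), Add(-7, Add(-18, 78))), Pow(-5088, -1)) = Mul(Mul(3, 60, Add(-7, 60)), Rational(-1, 5088)) = Mul(Mul(3, 60, 53), Rational(-1, 5088)) = Mul(9540, Rational(-1, 5088)) = Rational(-15, 8)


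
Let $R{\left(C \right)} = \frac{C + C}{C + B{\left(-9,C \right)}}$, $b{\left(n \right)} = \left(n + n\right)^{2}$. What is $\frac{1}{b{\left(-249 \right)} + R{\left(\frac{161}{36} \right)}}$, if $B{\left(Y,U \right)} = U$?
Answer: $\frac{1}{248005} \approx 4.0322 \cdot 10^{-6}$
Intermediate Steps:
$b{\left(n \right)} = 4 n^{2}$ ($b{\left(n \right)} = \left(2 n\right)^{2} = 4 n^{2}$)
$R{\left(C \right)} = 1$ ($R{\left(C \right)} = \frac{C + C}{C + C} = \frac{2 C}{2 C} = 2 C \frac{1}{2 C} = 1$)
$\frac{1}{b{\left(-249 \right)} + R{\left(\frac{161}{36} \right)}} = \frac{1}{4 \left(-249\right)^{2} + 1} = \frac{1}{4 \cdot 62001 + 1} = \frac{1}{248004 + 1} = \frac{1}{248005}$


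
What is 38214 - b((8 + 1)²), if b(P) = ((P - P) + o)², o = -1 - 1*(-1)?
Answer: 38214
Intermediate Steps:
o = 0 (o = -1 + 1 = 0)
b(P) = 0 (b(P) = ((P - P) + 0)² = (0 + 0)² = 0² = 0)
38214 - b((8 + 1)²) = 38214 - 1*0 = 38214 + 0 = 38214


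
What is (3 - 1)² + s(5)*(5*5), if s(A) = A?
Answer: 129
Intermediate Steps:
(3 - 1)² + s(5)*(5*5) = (3 - 1)² + 5*(5*5) = 2² + 5*25 = 4 + 125 = 129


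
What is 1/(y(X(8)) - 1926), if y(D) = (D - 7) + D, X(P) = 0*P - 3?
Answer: -1/1939 ≈ -0.00051573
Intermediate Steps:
X(P) = -3 (X(P) = 0 - 3 = -3)
y(D) = -7 + 2*D (y(D) = (-7 + D) + D = -7 + 2*D)
1/(y(X(8)) - 1926) = 1/((-7 + 2*(-3)) - 1926) = 1/((-7 - 6) - 1926) = 1/(-13 - 1926) = 1/(-1939) = -1/1939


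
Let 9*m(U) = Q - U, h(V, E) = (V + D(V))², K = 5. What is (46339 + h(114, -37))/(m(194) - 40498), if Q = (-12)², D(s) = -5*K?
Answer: -122085/91133 ≈ -1.3396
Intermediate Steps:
D(s) = -25 (D(s) = -5*5 = -25)
h(V, E) = (-25 + V)² (h(V, E) = (V - 25)² = (-25 + V)²)
Q = 144
m(U) = 16 - U/9 (m(U) = (144 - U)/9 = 16 - U/9)
(46339 + h(114, -37))/(m(194) - 40498) = (46339 + (-25 + 114)²)/((16 - ⅑*194) - 40498) = (46339 + 89²)/((16 - 194/9) - 40498) = (46339 + 7921)/(-50/9 - 40498) = 54260/(-364532/9) = 54260*(-9/364532) = -122085/91133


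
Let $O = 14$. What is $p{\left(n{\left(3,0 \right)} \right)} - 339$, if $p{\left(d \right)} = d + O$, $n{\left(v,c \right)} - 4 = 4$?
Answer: $-317$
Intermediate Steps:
$n{\left(v,c \right)} = 8$ ($n{\left(v,c \right)} = 4 + 4 = 8$)
$p{\left(d \right)} = 14 + d$ ($p{\left(d \right)} = d + 14 = 14 + d$)
$p{\left(n{\left(3,0 \right)} \right)} - 339 = \left(14 + 8\right) - 339 = 22 - 339 = -317$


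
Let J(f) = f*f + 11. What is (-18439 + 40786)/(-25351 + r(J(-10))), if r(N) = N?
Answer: -22347/25240 ≈ -0.88538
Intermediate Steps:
J(f) = 11 + f² (J(f) = f² + 11 = 11 + f²)
(-18439 + 40786)/(-25351 + r(J(-10))) = (-18439 + 40786)/(-25351 + (11 + (-10)²)) = 22347/(-25351 + (11 + 100)) = 22347/(-25351 + 111) = 22347/(-25240) = 22347*(-1/25240) = -22347/25240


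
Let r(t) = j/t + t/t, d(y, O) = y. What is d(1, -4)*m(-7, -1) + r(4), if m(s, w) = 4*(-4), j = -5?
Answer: -65/4 ≈ -16.250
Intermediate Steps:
m(s, w) = -16
r(t) = 1 - 5/t (r(t) = -5/t + t/t = -5/t + 1 = 1 - 5/t)
d(1, -4)*m(-7, -1) + r(4) = 1*(-16) + (-5 + 4)/4 = -16 + (1/4)*(-1) = -16 - 1/4 = -65/4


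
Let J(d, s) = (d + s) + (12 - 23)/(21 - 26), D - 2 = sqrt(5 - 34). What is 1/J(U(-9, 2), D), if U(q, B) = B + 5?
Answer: 280/3861 - 25*I*sqrt(29)/3861 ≈ 0.07252 - 0.034869*I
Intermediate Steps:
U(q, B) = 5 + B
D = 2 + I*sqrt(29) (D = 2 + sqrt(5 - 34) = 2 + sqrt(-29) = 2 + I*sqrt(29) ≈ 2.0 + 5.3852*I)
J(d, s) = 11/5 + d + s (J(d, s) = (d + s) - 11/(-5) = (d + s) - 11*(-1/5) = (d + s) + 11/5 = 11/5 + d + s)
1/J(U(-9, 2), D) = 1/(11/5 + (5 + 2) + (2 + I*sqrt(29))) = 1/(11/5 + 7 + (2 + I*sqrt(29))) = 1/(56/5 + I*sqrt(29))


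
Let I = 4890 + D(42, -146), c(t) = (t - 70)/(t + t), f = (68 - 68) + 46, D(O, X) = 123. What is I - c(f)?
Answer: 115305/23 ≈ 5013.3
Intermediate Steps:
f = 46 (f = 0 + 46 = 46)
c(t) = (-70 + t)/(2*t) (c(t) = (-70 + t)/((2*t)) = (-70 + t)*(1/(2*t)) = (-70 + t)/(2*t))
I = 5013 (I = 4890 + 123 = 5013)
I - c(f) = 5013 - (-70 + 46)/(2*46) = 5013 - (-24)/(2*46) = 5013 - 1*(-6/23) = 5013 + 6/23 = 115305/23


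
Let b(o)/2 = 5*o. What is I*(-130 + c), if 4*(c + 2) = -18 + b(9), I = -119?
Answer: 13566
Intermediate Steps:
b(o) = 10*o (b(o) = 2*(5*o) = 10*o)
c = 16 (c = -2 + (-18 + 10*9)/4 = -2 + (-18 + 90)/4 = -2 + (¼)*72 = -2 + 18 = 16)
I*(-130 + c) = -119*(-130 + 16) = -119*(-114) = 13566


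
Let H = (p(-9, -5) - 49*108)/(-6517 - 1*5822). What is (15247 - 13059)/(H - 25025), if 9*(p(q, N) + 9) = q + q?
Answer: -6749433/77194543 ≈ -0.087434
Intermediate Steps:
p(q, N) = -9 + 2*q/9 (p(q, N) = -9 + (q + q)/9 = -9 + (2*q)/9 = -9 + 2*q/9)
H = 5303/12339 (H = ((-9 + (2/9)*(-9)) - 49*108)/(-6517 - 1*5822) = ((-9 - 2) - 5292)/(-6517 - 5822) = (-11 - 5292)/(-12339) = -5303*(-1/12339) = 5303/12339 ≈ 0.42978)
(15247 - 13059)/(H - 25025) = (15247 - 13059)/(5303/12339 - 25025) = 2188/(-308778172/12339) = 2188*(-12339/308778172) = -6749433/77194543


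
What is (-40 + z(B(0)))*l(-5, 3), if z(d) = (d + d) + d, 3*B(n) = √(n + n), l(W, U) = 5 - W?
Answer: -400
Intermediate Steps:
B(n) = √2*√n/3 (B(n) = √(n + n)/3 = √(2*n)/3 = (√2*√n)/3 = √2*√n/3)
z(d) = 3*d (z(d) = 2*d + d = 3*d)
(-40 + z(B(0)))*l(-5, 3) = (-40 + 3*(√2*√0/3))*(5 - 1*(-5)) = (-40 + 3*((⅓)*√2*0))*(5 + 5) = (-40 + 3*0)*10 = (-40 + 0)*10 = -40*10 = -400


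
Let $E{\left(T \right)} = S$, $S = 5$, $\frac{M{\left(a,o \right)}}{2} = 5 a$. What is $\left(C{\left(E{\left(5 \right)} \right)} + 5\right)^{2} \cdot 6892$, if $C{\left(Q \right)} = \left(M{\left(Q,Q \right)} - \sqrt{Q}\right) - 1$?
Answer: $20131532 - 744336 \sqrt{5} \approx 1.8467 \cdot 10^{7}$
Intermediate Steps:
$M{\left(a,o \right)} = 10 a$ ($M{\left(a,o \right)} = 2 \cdot 5 a = 10 a$)
$E{\left(T \right)} = 5$
$C{\left(Q \right)} = -1 - \sqrt{Q} + 10 Q$ ($C{\left(Q \right)} = \left(10 Q - \sqrt{Q}\right) - 1 = \left(- \sqrt{Q} + 10 Q\right) - 1 = -1 - \sqrt{Q} + 10 Q$)
$\left(C{\left(E{\left(5 \right)} \right)} + 5\right)^{2} \cdot 6892 = \left(\left(-1 - \sqrt{5} + 10 \cdot 5\right) + 5\right)^{2} \cdot 6892 = \left(\left(-1 - \sqrt{5} + 50\right) + 5\right)^{2} \cdot 6892 = \left(\left(49 - \sqrt{5}\right) + 5\right)^{2} \cdot 6892 = \left(54 - \sqrt{5}\right)^{2} \cdot 6892 = 6892 \left(54 - \sqrt{5}\right)^{2}$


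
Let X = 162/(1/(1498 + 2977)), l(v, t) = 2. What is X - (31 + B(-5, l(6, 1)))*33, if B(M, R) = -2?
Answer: 723993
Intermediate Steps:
X = 724950 (X = 162/(1/4475) = 162*4475 = 724950)
X - (31 + B(-5, l(6, 1)))*33 = 724950 - (31 - 2)*33 = 724950 - 29*33 = 724950 - 1*957 = 724950 - 957 = 723993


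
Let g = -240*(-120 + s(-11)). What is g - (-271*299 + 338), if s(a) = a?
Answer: 112131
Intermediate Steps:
g = 31440 (g = -240*(-120 - 11) = -240*(-131) = 31440)
g - (-271*299 + 338) = 31440 - (-271*299 + 338) = 31440 - (-81029 + 338) = 31440 - 1*(-80691) = 31440 + 80691 = 112131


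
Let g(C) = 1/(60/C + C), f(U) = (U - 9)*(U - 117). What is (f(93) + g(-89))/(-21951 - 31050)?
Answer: 16089785/423000981 ≈ 0.038037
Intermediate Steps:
f(U) = (-117 + U)*(-9 + U) (f(U) = (-9 + U)*(-117 + U) = (-117 + U)*(-9 + U))
g(C) = 1/(C + 60/C)
(f(93) + g(-89))/(-21951 - 31050) = ((1053 + 93² - 126*93) - 89/(60 + (-89)²))/(-21951 - 31050) = ((1053 + 8649 - 11718) - 89/(60 + 7921))/(-53001) = (-2016 - 89/7981)*(-1/53001) = -16089785/7981*(-1/53001) = 16089785/423000981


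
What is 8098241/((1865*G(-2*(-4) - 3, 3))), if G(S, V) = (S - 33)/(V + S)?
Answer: -16196482/13055 ≈ -1240.6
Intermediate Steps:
G(S, V) = (-33 + S)/(S + V)
8098241/((1865*G(-2*(-4) - 3, 3))) = 8098241/((1865*((-33 + (-2*(-4) - 3))/((-2*(-4) - 3) + 3)))) = 8098241/((1865*((-33 + (8 - 3))/((8 - 3) + 3)))) = 8098241/((1865*((-33 + 5)/(5 + 3)))) = 8098241/((1865*(-28/8))) = 8098241/((1865*((⅛)*(-28)))) = 8098241/((1865*(-7/2))) = 8098241/(-13055/2) = 8098241*(-2/13055) = -16196482/13055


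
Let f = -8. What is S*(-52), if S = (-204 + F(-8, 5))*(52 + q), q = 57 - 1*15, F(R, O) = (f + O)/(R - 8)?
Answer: 1992471/2 ≈ 9.9624e+5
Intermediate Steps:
F(R, O) = (-8 + O)/(-8 + R) (F(R, O) = (-8 + O)/(R - 8) = (-8 + O)/(-8 + R))
q = 42 (q = 57 - 15 = 42)
S = -153267/8 (S = (-204 + (-8 + 5)/(-8 - 8))*(52 + 42) = (-204 - 3/(-16))*94 = (-204 - 1/16*(-3))*94 = (-204 + 3/16)*94 = -3261/16*94 = -153267/8 ≈ -19158.)
S*(-52) = -153267/8*(-52) = 1992471/2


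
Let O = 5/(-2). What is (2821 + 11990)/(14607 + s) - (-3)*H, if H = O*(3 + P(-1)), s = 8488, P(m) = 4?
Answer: -2395353/46190 ≈ -51.859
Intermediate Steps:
O = -5/2 (O = 5*(-1/2) = -5/2 ≈ -2.5000)
H = -35/2 (H = -5*(3 + 4)/2 = -5/2*7 = -35/2 ≈ -17.500)
(2821 + 11990)/(14607 + s) - (-3)*H = (2821 + 11990)/(14607 + 8488) - (-3)*(-35)/2 = 14811/23095 - 1*105/2 = 14811*(1/23095) - 105/2 = 14811/23095 - 105/2 = -2395353/46190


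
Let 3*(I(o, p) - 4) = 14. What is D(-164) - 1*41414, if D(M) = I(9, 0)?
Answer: -124216/3 ≈ -41405.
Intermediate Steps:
I(o, p) = 26/3 (I(o, p) = 4 + (⅓)*14 = 4 + 14/3 = 26/3)
D(M) = 26/3
D(-164) - 1*41414 = 26/3 - 1*41414 = 26/3 - 41414 = -124216/3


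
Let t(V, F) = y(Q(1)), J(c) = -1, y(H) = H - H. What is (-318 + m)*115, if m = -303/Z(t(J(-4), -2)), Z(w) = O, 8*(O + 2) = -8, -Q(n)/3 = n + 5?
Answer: -24955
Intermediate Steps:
Q(n) = -15 - 3*n (Q(n) = -3*(n + 5) = -3*(5 + n) = -15 - 3*n)
y(H) = 0
O = -3 (O = -2 + (⅛)*(-8) = -2 - 1 = -3)
t(V, F) = 0
Z(w) = -3
m = 101 (m = -303/(-3) = -303*(-⅓) = 101)
(-318 + m)*115 = (-318 + 101)*115 = -217*115 = -24955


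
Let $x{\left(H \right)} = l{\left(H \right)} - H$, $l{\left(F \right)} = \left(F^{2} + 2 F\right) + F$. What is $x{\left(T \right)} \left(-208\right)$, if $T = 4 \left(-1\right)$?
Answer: $-1664$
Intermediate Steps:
$l{\left(F \right)} = F^{2} + 3 F$
$T = -4$
$x{\left(H \right)} = - H + H \left(3 + H\right)$ ($x{\left(H \right)} = H \left(3 + H\right) - H = - H + H \left(3 + H\right)$)
$x{\left(T \right)} \left(-208\right) = - 4 \left(2 - 4\right) \left(-208\right) = \left(-4\right) \left(-2\right) \left(-208\right) = 8 \left(-208\right) = -1664$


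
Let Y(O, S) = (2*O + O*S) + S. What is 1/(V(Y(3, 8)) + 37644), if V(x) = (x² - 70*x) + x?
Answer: 1/36466 ≈ 2.7423e-5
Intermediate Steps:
Y(O, S) = S + 2*O + O*S
V(x) = x² - 69*x
1/(V(Y(3, 8)) + 37644) = 1/((8 + 2*3 + 3*8)*(-69 + (8 + 2*3 + 3*8)) + 37644) = 1/((8 + 6 + 24)*(-69 + (8 + 6 + 24)) + 37644) = 1/(38*(-69 + 38) + 37644) = 1/(38*(-31) + 37644) = 1/(-1178 + 37644) = 1/36466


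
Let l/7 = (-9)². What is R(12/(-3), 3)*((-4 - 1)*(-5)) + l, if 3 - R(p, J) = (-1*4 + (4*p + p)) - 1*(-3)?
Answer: 1167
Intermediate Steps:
l = 567 (l = 7*(-9)² = 7*81 = 567)
R(p, J) = 4 - 5*p (R(p, J) = 3 - ((-1*4 + (4*p + p)) - 1*(-3)) = 3 - ((-4 + 5*p) + 3) = 3 - (-1 + 5*p) = 3 + (1 - 5*p) = 4 - 5*p)
R(12/(-3), 3)*((-4 - 1)*(-5)) + l = (4 - 60/(-3))*((-4 - 1)*(-5)) + 567 = (4 - 60*(-1)/3)*(-5*(-5)) + 567 = (4 - 5*(-4))*25 + 567 = (4 + 20)*25 + 567 = 24*25 + 567 = 600 + 567 = 1167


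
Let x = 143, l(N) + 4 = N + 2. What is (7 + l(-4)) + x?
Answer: 144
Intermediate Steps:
l(N) = -2 + N (l(N) = -4 + (N + 2) = -4 + (2 + N) = -2 + N)
(7 + l(-4)) + x = (7 + (-2 - 4)) + 143 = (7 - 6) + 143 = 1 + 143 = 144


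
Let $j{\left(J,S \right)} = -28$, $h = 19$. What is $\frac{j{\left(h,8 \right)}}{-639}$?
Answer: $\frac{28}{639} \approx 0.043818$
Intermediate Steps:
$\frac{j{\left(h,8 \right)}}{-639} = - \frac{28}{-639} = \left(-28\right) \left(- \frac{1}{639}\right) = \frac{28}{639}$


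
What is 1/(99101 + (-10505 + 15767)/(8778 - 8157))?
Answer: 207/20515661 ≈ 1.0090e-5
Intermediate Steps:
1/(99101 + (-10505 + 15767)/(8778 - 8157)) = 1/(99101 + 5262/621) = 1/(99101 + 5262*(1/621)) = 1/(99101 + 1754/207) = 1/(20515661/207) = 207/20515661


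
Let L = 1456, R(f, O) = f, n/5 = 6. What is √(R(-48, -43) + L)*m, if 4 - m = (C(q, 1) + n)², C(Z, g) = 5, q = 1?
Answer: -9768*√22 ≈ -45816.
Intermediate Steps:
n = 30 (n = 5*6 = 30)
m = -1221 (m = 4 - (5 + 30)² = 4 - 1*35² = 4 - 1*1225 = 4 - 1225 = -1221)
√(R(-48, -43) + L)*m = √(-48 + 1456)*(-1221) = √1408*(-1221) = (8*√22)*(-1221) = -9768*√22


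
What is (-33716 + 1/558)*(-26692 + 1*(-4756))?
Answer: 295823898548/279 ≈ 1.0603e+9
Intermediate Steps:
(-33716 + 1/558)*(-26692 + 1*(-4756)) = (-33716 + 1/558)*(-26692 - 4756) = -18813527/558*(-31448) = 295823898548/279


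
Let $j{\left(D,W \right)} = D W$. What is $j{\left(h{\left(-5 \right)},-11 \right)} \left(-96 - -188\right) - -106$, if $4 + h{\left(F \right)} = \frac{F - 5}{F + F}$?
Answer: $3142$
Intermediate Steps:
$h{\left(F \right)} = -4 + \frac{-5 + F}{2 F}$ ($h{\left(F \right)} = -4 + \frac{F - 5}{F + F} = -4 + \frac{-5 + F}{2 F}$)
$j{\left(h{\left(-5 \right)},-11 \right)} \left(-96 - -188\right) - -106 = \frac{-5 - -35}{2 \left(-5\right)} \left(-11\right) \left(-96 - -188\right) - -106 = \frac{1}{2} \left(- \frac{1}{5}\right) \left(-5 + 35\right) \left(-11\right) \left(-96 + 188\right) + \left(-4 + 110\right) = \frac{1}{2} \left(- \frac{1}{5}\right) 30 \left(-11\right) 92 + 106 = \left(-3\right) \left(-11\right) 92 + 106 = 33 \cdot 92 + 106 = 3036 + 106 = 3142$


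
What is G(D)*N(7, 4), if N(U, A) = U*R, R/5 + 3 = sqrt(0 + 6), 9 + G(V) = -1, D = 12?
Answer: 1050 - 350*sqrt(6) ≈ 192.68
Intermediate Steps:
G(V) = -10 (G(V) = -9 - 1 = -10)
R = -15 + 5*sqrt(6) (R = -15 + 5*sqrt(0 + 6) = -15 + 5*sqrt(6) ≈ -2.7526)
N(U, A) = U*(-15 + 5*sqrt(6))
G(D)*N(7, 4) = -50*7*(-3 + sqrt(6)) = -10*(-105 + 35*sqrt(6)) = 1050 - 350*sqrt(6)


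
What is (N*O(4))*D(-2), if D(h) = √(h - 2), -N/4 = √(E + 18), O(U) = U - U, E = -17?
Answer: 0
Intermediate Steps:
O(U) = 0
N = -4 (N = -4*√(-17 + 18) = -4*√1 = -4*1 = -4)
D(h) = √(-2 + h)
(N*O(4))*D(-2) = (-4*0)*√(-2 - 2) = 0*√(-4) = 0*(2*I) = 0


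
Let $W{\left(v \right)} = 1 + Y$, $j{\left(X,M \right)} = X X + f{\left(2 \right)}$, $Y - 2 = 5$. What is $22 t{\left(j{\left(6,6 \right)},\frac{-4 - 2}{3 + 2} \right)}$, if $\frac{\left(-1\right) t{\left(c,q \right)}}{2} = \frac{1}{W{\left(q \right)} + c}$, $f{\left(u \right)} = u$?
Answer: $- \frac{22}{23} \approx -0.95652$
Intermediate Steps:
$Y = 7$ ($Y = 2 + 5 = 7$)
$j{\left(X,M \right)} = 2 + X^{2}$ ($j{\left(X,M \right)} = X X + 2 = X^{2} + 2 = 2 + X^{2}$)
$W{\left(v \right)} = 8$ ($W{\left(v \right)} = 1 + 7 = 8$)
$t{\left(c,q \right)} = - \frac{2}{8 + c}$
$22 t{\left(j{\left(6,6 \right)},\frac{-4 - 2}{3 + 2} \right)} = 22 \left(- \frac{2}{8 + \left(2 + 6^{2}\right)}\right) = 22 \left(- \frac{2}{8 + \left(2 + 36\right)}\right) = 22 \left(- \frac{2}{8 + 38}\right) = 22 \left(- \frac{2}{46}\right) = 22 \left(\left(-2\right) \frac{1}{46}\right) = 22 \left(- \frac{1}{23}\right) = - \frac{22}{23}$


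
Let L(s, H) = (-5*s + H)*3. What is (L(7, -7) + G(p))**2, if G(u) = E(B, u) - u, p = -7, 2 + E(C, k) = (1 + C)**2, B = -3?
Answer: 13689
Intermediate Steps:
E(C, k) = -2 + (1 + C)**2
L(s, H) = -15*s + 3*H (L(s, H) = (H - 5*s)*3 = -15*s + 3*H)
G(u) = 2 - u (G(u) = (-2 + (1 - 3)**2) - u = (-2 + (-2)**2) - u = (-2 + 4) - u = 2 - u)
(L(7, -7) + G(p))**2 = ((-15*7 + 3*(-7)) + (2 - 1*(-7)))**2 = ((-105 - 21) + (2 + 7))**2 = (-126 + 9)**2 = (-117)**2 = 13689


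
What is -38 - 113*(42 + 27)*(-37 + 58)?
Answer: -163775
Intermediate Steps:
-38 - 113*(42 + 27)*(-37 + 58) = -38 - 7797*21 = -38 - 113*1449 = -38 - 163737 = -163775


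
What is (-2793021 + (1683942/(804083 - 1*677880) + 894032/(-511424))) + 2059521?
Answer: -2958857525904943/4033952692 ≈ -7.3349e+5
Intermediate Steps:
(-2793021 + (1683942/(804083 - 1*677880) + 894032/(-511424))) + 2059521 = (-2793021 + (1683942/(804083 - 677880) + 894032*(-1/511424))) + 2059521 = (-2793021 + (1683942/126203 - 55877/31964)) + 2059521 = (-2793021 + 46773677057/4033952692) + 2059521 = -11266867808085475/4033952692 + 2059521 = -2958857525904943/4033952692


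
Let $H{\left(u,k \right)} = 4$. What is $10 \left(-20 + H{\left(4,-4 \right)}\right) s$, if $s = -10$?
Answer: $1600$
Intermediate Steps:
$10 \left(-20 + H{\left(4,-4 \right)}\right) s = 10 \left(-20 + 4\right) \left(-10\right) = 10 \left(-16\right) \left(-10\right) = \left(-160\right) \left(-10\right) = 1600$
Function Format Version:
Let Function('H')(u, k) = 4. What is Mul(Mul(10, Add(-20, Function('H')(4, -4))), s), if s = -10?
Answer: 1600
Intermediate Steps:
Mul(Mul(10, Add(-20, Function('H')(4, -4))), s) = Mul(Mul(10, Add(-20, 4)), -10) = Mul(Mul(10, -16), -10) = Mul(-160, -10) = 1600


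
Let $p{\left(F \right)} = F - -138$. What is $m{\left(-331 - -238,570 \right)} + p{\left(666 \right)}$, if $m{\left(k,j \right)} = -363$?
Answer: $441$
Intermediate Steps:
$p{\left(F \right)} = 138 + F$ ($p{\left(F \right)} = F + 138 = 138 + F$)
$m{\left(-331 - -238,570 \right)} + p{\left(666 \right)} = -363 + \left(138 + 666\right) = -363 + 804 = 441$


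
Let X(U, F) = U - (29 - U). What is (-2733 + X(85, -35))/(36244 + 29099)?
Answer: -864/21781 ≈ -0.039668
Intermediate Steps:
X(U, F) = -29 + 2*U (X(U, F) = U + (-29 + U) = -29 + 2*U)
(-2733 + X(85, -35))/(36244 + 29099) = (-2733 + (-29 + 2*85))/(36244 + 29099) = (-2733 + (-29 + 170))/65343 = (-2733 + 141)*(1/65343) = -2592*1/65343 = -864/21781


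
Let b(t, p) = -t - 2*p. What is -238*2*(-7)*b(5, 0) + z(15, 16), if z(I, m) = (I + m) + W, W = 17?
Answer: -16612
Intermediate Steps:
z(I, m) = 17 + I + m (z(I, m) = (I + m) + 17 = 17 + I + m)
-238*2*(-7)*b(5, 0) + z(15, 16) = -238*2*(-7)*(-1*5 - 2*0) + (17 + 15 + 16) = -(-3332)*(-5 + 0) + 48 = -(-3332)*(-5) + 48 = -238*70 + 48 = -16660 + 48 = -16612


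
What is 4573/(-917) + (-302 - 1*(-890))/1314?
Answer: -911621/200823 ≈ -4.5394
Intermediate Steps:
4573/(-917) + (-302 - 1*(-890))/1314 = 4573*(-1/917) + (-302 + 890)*(1/1314) = -4573/917 + 588*(1/1314) = -4573/917 + 98/219 = -911621/200823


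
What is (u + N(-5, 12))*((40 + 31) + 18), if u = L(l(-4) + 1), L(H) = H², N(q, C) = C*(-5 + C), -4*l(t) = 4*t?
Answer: 9701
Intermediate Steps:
l(t) = -t
u = 25 (u = (-1*(-4) + 1)² = (4 + 1)² = 5² = 25)
(u + N(-5, 12))*((40 + 31) + 18) = (25 + 12*(-5 + 12))*((40 + 31) + 18) = (25 + 12*7)*(71 + 18) = (25 + 84)*89 = 109*89 = 9701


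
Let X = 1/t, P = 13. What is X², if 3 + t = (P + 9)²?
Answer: 1/231361 ≈ 4.3222e-6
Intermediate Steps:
t = 481 (t = -3 + (13 + 9)² = -3 + 22² = -3 + 484 = 481)
X = 1/481 ≈ 0.0020790
X² = (1/481)² = 1/231361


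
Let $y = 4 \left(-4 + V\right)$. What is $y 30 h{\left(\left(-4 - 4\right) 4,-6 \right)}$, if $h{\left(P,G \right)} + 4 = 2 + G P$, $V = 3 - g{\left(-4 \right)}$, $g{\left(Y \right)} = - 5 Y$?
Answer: $-478800$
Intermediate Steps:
$V = -17$ ($V = 3 - \left(-5\right) \left(-4\right) = 3 - 20 = -17$)
$h{\left(P,G \right)} = -2 + G P$ ($h{\left(P,G \right)} = -4 + \left(2 + G P\right) = -2 + G P$)
$y = -84$ ($y = 4 \left(-4 - 17\right) = 4 \left(-21\right) = -84$)
$y 30 h{\left(\left(-4 - 4\right) 4,-6 \right)} = \left(-84\right) 30 \left(-2 - 6 \left(-4 - 4\right) 4\right) = - 2520 \left(-2 - 6 \left(\left(-8\right) 4\right)\right) = - 2520 \left(-2 - -192\right) = - 2520 \left(-2 + 192\right) = \left(-2520\right) 190 = -478800$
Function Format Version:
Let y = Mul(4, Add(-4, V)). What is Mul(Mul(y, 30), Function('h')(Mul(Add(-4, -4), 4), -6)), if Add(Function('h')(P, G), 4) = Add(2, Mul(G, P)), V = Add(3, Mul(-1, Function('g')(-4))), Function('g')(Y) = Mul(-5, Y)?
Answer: -478800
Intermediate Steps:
V = -17 (V = Add(3, Mul(-1, Mul(-5, -4))) = Add(3, Mul(-1, 20)) = Add(3, -20) = -17)
Function('h')(P, G) = Add(-2, Mul(G, P)) (Function('h')(P, G) = Add(-4, Add(2, Mul(G, P))) = Add(-2, Mul(G, P)))
y = -84 (y = Mul(4, Add(-4, -17)) = Mul(4, -21) = -84)
Mul(Mul(y, 30), Function('h')(Mul(Add(-4, -4), 4), -6)) = Mul(Mul(-84, 30), Add(-2, Mul(-6, Mul(Add(-4, -4), 4)))) = Mul(-2520, Add(-2, Mul(-6, Mul(-8, 4)))) = Mul(-2520, Add(-2, Mul(-6, -32))) = Mul(-2520, Add(-2, 192)) = Mul(-2520, 190) = -478800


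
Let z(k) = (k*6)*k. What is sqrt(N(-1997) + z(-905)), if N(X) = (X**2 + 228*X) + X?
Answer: sqrt(8444846) ≈ 2906.0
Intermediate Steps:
z(k) = 6*k**2 (z(k) = (6*k)*k = 6*k**2)
N(X) = X**2 + 229*X
sqrt(N(-1997) + z(-905)) = sqrt(-1997*(229 - 1997) + 6*(-905)**2) = sqrt(-1997*(-1768) + 6*819025) = sqrt(3530696 + 4914150) = sqrt(8444846)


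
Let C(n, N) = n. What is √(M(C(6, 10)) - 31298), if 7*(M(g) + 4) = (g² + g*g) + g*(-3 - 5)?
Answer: I*√1533630/7 ≈ 176.91*I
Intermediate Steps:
M(g) = -4 - 8*g/7 + 2*g²/7 (M(g) = -4 + ((g² + g*g) + g*(-3 - 5))/7 = -4 + ((g² + g²) + g*(-8))/7 = -4 + (2*g² - 8*g)/7 = -4 + (-8*g + 2*g²)/7 = -4 + (-8*g/7 + 2*g²/7) = -4 - 8*g/7 + 2*g²/7)
√(M(C(6, 10)) - 31298) = √((-4 - 8/7*6 + (2/7)*6²) - 31298) = √((-4 - 48/7 + (2/7)*36) - 31298) = √((-4 - 48/7 + 72/7) - 31298) = √(-4/7 - 31298) = √(-219090/7) = I*√1533630/7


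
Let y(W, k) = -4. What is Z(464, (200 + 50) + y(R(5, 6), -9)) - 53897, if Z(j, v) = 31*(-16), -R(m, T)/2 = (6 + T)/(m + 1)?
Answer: -54393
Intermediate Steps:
R(m, T) = -2*(6 + T)/(1 + m) (R(m, T) = -2*(6 + T)/(m + 1) = -2*(6 + T)/(1 + m))
Z(j, v) = -496
Z(464, (200 + 50) + y(R(5, 6), -9)) - 53897 = -496 - 53897 = -54393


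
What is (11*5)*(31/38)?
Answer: 1705/38 ≈ 44.868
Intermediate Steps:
(11*5)*(31/38) = 55*(31*(1/38)) = 55*(31/38) = 1705/38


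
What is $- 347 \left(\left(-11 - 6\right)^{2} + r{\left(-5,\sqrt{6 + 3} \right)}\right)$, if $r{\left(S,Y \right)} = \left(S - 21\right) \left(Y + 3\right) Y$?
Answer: $62113$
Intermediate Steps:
$r{\left(S,Y \right)} = Y \left(-21 + S\right) \left(3 + Y\right)$ ($r{\left(S,Y \right)} = \left(-21 + S\right) \left(3 + Y\right) Y = Y \left(-21 + S\right) \left(3 + Y\right)$)
$- 347 \left(\left(-11 - 6\right)^{2} + r{\left(-5,\sqrt{6 + 3} \right)}\right) = - 347 \left(\left(-11 - 6\right)^{2} + \sqrt{6 + 3} \left(-63 - 21 \sqrt{6 + 3} + 3 \left(-5\right) - 5 \sqrt{6 + 3}\right)\right) = - 347 \left(\left(-17\right)^{2} + \sqrt{9} \left(-63 - 21 \sqrt{9} - 15 - 5 \sqrt{9}\right)\right) = - 347 \left(289 + 3 \left(-63 - 63 - 15 - 15\right)\right) = - 347 \left(289 + 3 \left(-156\right)\right) = - 347 \left(289 - 468\right) = \left(-347\right) \left(-179\right) = 62113$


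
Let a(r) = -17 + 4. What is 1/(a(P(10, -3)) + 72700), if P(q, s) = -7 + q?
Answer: 1/72687 ≈ 1.3758e-5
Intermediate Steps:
a(r) = -13
1/(a(P(10, -3)) + 72700) = 1/(-13 + 72700) = 1/72687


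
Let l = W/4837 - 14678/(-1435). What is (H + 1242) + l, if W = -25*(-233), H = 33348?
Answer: 836835653/24185 ≈ 34601.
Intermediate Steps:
W = 5825
l = 276503/24185 (l = 5825/4837 - 14678/(-1435) = 5825*(1/4837) - 14678*(-1/1435) = 5825/4837 + 358/35 = 276503/24185 ≈ 11.433)
(H + 1242) + l = (33348 + 1242) + 276503/24185 = 34590 + 276503/24185 = 836835653/24185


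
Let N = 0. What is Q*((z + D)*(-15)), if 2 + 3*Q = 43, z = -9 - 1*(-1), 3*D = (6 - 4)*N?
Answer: 1640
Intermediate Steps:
D = 0 (D = ((6 - 4)*0)/3 = (2*0)/3 = (⅓)*0 = 0)
z = -8 (z = -9 + 1 = -8)
Q = 41/3 (Q = -⅔ + (⅓)*43 = -⅔ + 43/3 = 41/3 ≈ 13.667)
Q*((z + D)*(-15)) = 41*((-8 + 0)*(-15))/3 = 41*(-8*(-15))/3 = (41/3)*120 = 1640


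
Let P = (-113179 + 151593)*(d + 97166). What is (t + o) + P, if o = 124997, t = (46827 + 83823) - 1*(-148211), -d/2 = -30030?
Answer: 6040083422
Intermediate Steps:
d = 60060 (d = -2*(-30030) = 60060)
t = 278861 (t = 130650 + 148211 = 278861)
P = 6039679564 (P = (-113179 + 151593)*(60060 + 97166) = 38414*157226 = 6039679564)
(t + o) + P = (278861 + 124997) + 6039679564 = 403858 + 6039679564 = 6040083422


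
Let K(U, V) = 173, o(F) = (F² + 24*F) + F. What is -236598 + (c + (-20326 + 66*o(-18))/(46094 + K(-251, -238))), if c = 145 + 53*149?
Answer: -10574629094/46267 ≈ -2.2856e+5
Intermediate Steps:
c = 8042 (c = 145 + 7897 = 8042)
o(F) = F² + 25*F
-236598 + (c + (-20326 + 66*o(-18))/(46094 + K(-251, -238))) = -236598 + (8042 + (-20326 + 66*(-18*(25 - 18)))/(46094 + 173)) = -236598 + (8042 + (-20326 + 66*(-18*7))/46267) = -236598 + (8042 + (-20326 + 66*(-126))*(1/46267)) = -236598 + (8042 + (-20326 - 8316)*(1/46267)) = -236598 + (8042 - 28642*1/46267) = -236598 + (8042 - 28642/46267) = -236598 + 372050572/46267 = -10574629094/46267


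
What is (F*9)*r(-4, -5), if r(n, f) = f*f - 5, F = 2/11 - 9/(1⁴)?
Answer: -17460/11 ≈ -1587.3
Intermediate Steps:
F = -97/11 (F = 2*(1/11) - 9/1 = 2/11 - 9*1 = 2/11 - 9 = -97/11 ≈ -8.8182)
r(n, f) = -5 + f² (r(n, f) = f² - 5 = -5 + f²)
(F*9)*r(-4, -5) = (-97/11*9)*(-5 + (-5)²) = -873*(-5 + 25)/11 = -873/11*20 = -17460/11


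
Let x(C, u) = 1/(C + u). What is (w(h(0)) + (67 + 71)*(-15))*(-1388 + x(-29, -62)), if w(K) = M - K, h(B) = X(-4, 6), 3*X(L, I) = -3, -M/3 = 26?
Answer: 271185423/91 ≈ 2.9801e+6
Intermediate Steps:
M = -78 (M = -3*26 = -78)
X(L, I) = -1 (X(L, I) = (1/3)*(-3) = -1)
h(B) = -1
w(K) = -78 - K
(w(h(0)) + (67 + 71)*(-15))*(-1388 + x(-29, -62)) = ((-78 - 1*(-1)) + (67 + 71)*(-15))*(-1388 + 1/(-29 - 62)) = ((-78 + 1) + 138*(-15))*(-1388 + 1/(-91)) = (-77 - 2070)*(-1388 - 1/91) = -2147*(-126309/91) = 271185423/91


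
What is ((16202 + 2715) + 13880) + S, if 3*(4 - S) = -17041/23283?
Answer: 2291134090/69849 ≈ 32801.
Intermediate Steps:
S = 296437/69849 (S = 4 - (-17041)/(3*23283) = 4 - 1/3*(-17041/23283) = 4 + 17041/69849 = 296437/69849 ≈ 4.2440)
((16202 + 2715) + 13880) + S = ((16202 + 2715) + 13880) + 296437/69849 = (18917 + 13880) + 296437/69849 = 32797 + 296437/69849 = 2291134090/69849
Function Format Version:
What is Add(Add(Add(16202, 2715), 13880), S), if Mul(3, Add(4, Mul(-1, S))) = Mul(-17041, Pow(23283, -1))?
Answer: Rational(2291134090, 69849) ≈ 32801.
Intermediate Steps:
S = Rational(296437, 69849) (S = Add(4, Mul(Rational(-1, 3), Mul(-17041, Pow(23283, -1)))) = Add(4, Mul(Rational(-1, 3), Mul(-17041, Rational(1, 23283)))) = Add(4, Mul(Rational(-1, 3), Rational(-17041, 23283))) = Add(4, Rational(17041, 69849)) = Rational(296437, 69849) ≈ 4.2440)
Add(Add(Add(16202, 2715), 13880), S) = Add(Add(Add(16202, 2715), 13880), Rational(296437, 69849)) = Add(Add(18917, 13880), Rational(296437, 69849)) = Add(32797, Rational(296437, 69849)) = Rational(2291134090, 69849)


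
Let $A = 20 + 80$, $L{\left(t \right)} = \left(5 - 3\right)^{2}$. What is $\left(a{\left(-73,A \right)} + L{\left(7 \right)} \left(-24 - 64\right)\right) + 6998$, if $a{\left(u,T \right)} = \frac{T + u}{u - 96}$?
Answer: $\frac{1123147}{169} \approx 6645.8$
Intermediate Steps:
$L{\left(t \right)} = 4$ ($L{\left(t \right)} = 2^{2} = 4$)
$A = 100$
$a{\left(u,T \right)} = \frac{T + u}{-96 + u}$
$\left(a{\left(-73,A \right)} + L{\left(7 \right)} \left(-24 - 64\right)\right) + 6998 = \left(\frac{100 - 73}{-96 - 73} + 4 \left(-24 - 64\right)\right) + 6998 = \left(\frac{1}{-169} \cdot 27 + 4 \left(-88\right)\right) + 6998 = \left(\left(- \frac{1}{169}\right) 27 - 352\right) + 6998 = \left(- \frac{27}{169} - 352\right) + 6998 = - \frac{59515}{169} + 6998 = \frac{1123147}{169}$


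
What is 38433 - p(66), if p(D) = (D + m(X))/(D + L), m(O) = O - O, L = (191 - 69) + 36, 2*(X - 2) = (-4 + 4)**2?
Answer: 4304463/112 ≈ 38433.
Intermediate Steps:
X = 2 (X = 2 + (-4 + 4)**2/2 = 2 + (1/2)*0**2 = 2 + (1/2)*0 = 2 + 0 = 2)
L = 158 (L = 122 + 36 = 158)
m(O) = 0
p(D) = D/(158 + D) (p(D) = (D + 0)/(D + 158) = D/(158 + D))
38433 - p(66) = 38433 - 66/(158 + 66) = 38433 - 66/224 = 38433 - 1*33/112 = 38433 - 33/112 = 4304463/112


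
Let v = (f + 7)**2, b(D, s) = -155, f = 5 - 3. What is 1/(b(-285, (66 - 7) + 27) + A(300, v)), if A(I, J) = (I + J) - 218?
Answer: 1/8 ≈ 0.12500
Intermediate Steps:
f = 2
v = 81 (v = (2 + 7)**2 = 9**2 = 81)
A(I, J) = -218 + I + J
1/(b(-285, (66 - 7) + 27) + A(300, v)) = 1/(-155 + (-218 + 300 + 81)) = 1/(-155 + 163) = 1/8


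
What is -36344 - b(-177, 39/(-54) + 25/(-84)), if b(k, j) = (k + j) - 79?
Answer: -9093919/252 ≈ -36087.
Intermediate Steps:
b(k, j) = -79 + j + k (b(k, j) = (j + k) - 79 = -79 + j + k)
-36344 - b(-177, 39/(-54) + 25/(-84)) = -36344 - (-79 + (39/(-54) + 25/(-84)) - 177) = -36344 - (-79 + (39*(-1/54) + 25*(-1/84)) - 177) = -36344 - (-79 + (-13/18 - 25/84) - 177) = -36344 - (-79 - 257/252 - 177) = -36344 - 1*(-64769/252) = -36344 + 64769/252 = -9093919/252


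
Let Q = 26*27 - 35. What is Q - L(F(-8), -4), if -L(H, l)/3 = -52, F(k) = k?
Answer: 511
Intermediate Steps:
L(H, l) = 156 (L(H, l) = -3*(-52) = 156)
Q = 667 (Q = 702 - 35 = 667)
Q - L(F(-8), -4) = 667 - 1*156 = 667 - 156 = 511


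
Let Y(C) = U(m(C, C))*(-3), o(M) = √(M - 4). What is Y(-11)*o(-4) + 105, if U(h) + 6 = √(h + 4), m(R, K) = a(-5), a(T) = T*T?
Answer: 105 + 6*I*√2*(6 - √29) ≈ 105.0 + 5.217*I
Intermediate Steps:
a(T) = T²
m(R, K) = 25 (m(R, K) = (-5)² = 25)
U(h) = -6 + √(4 + h) (U(h) = -6 + √(h + 4) = -6 + √(4 + h))
o(M) = √(-4 + M)
Y(C) = 18 - 3*√29 (Y(C) = (-6 + √(4 + 25))*(-3) = (-6 + √29)*(-3) = 18 - 3*√29)
Y(-11)*o(-4) + 105 = (18 - 3*√29)*√(-4 - 4) + 105 = (18 - 3*√29)*√(-8) + 105 = (18 - 3*√29)*(2*I*√2) + 105 = 2*I*√2*(18 - 3*√29) + 105 = 105 + 2*I*√2*(18 - 3*√29)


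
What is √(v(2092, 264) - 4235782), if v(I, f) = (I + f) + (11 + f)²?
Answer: I*√4157801 ≈ 2039.1*I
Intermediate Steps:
v(I, f) = I + f + (11 + f)²
√(v(2092, 264) - 4235782) = √((2092 + 264 + (11 + 264)²) - 4235782) = √((2092 + 264 + 275²) - 4235782) = √((2092 + 264 + 75625) - 4235782) = √(77981 - 4235782) = √(-4157801) = I*√4157801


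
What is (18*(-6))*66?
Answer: -7128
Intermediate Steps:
(18*(-6))*66 = -108*66 = -7128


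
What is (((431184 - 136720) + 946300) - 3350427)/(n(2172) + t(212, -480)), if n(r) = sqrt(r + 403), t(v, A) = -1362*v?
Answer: 21005259768/2874934309 + 363735*sqrt(103)/2874934309 ≈ 7.3076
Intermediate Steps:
n(r) = sqrt(403 + r)
(((431184 - 136720) + 946300) - 3350427)/(n(2172) + t(212, -480)) = (((431184 - 136720) + 946300) - 3350427)/(sqrt(403 + 2172) - 1362*212) = ((294464 + 946300) - 3350427)/(sqrt(2575) - 288744) = (1240764 - 3350427)/(5*sqrt(103) - 288744) = -2109663/(-288744 + 5*sqrt(103))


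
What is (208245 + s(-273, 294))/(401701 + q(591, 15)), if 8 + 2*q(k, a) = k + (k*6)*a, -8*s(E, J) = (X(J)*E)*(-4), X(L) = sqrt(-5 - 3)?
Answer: 27766/57145 - 182*I*sqrt(2)/285725 ≈ 0.48589 - 0.00090082*I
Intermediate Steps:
X(L) = 2*I*sqrt(2) (X(L) = sqrt(-8) = 2*I*sqrt(2))
s(E, J) = I*E*sqrt(2) (s(E, J) = -(2*I*sqrt(2))*E*(-4)/8 = -2*I*E*sqrt(2)*(-4)/8 = -(-1)*I*E*sqrt(2) = I*E*sqrt(2))
q(k, a) = -4 + k/2 + 3*a*k (q(k, a) = -4 + (k + (k*6)*a)/2 = -4 + (k + (6*k)*a)/2 = -4 + (k + 6*a*k)/2 = -4 + (k/2 + 3*a*k) = -4 + k/2 + 3*a*k)
(208245 + s(-273, 294))/(401701 + q(591, 15)) = (208245 + I*(-273)*sqrt(2))/(401701 + (-4 + (1/2)*591 + 3*15*591)) = (208245 - 273*I*sqrt(2))/(401701 + (-4 + 591/2 + 26595)) = (208245 - 273*I*sqrt(2))/(401701 + 53773/2) = (208245 - 273*I*sqrt(2))/(857175/2) = (208245 - 273*I*sqrt(2))*(2/857175) = 27766/57145 - 182*I*sqrt(2)/285725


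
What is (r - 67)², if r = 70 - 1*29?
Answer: 676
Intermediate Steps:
r = 41 (r = 70 - 29 = 41)
(r - 67)² = (41 - 67)² = (-26)² = 676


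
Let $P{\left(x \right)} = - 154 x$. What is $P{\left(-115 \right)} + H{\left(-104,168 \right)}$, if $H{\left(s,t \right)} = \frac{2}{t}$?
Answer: $\frac{1487641}{84} \approx 17710.0$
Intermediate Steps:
$P{\left(-115 \right)} + H{\left(-104,168 \right)} = \left(-154\right) \left(-115\right) + \frac{2}{168} = 17710 + 2 \cdot \frac{1}{168} = 17710 + \frac{1}{84} = \frac{1487641}{84}$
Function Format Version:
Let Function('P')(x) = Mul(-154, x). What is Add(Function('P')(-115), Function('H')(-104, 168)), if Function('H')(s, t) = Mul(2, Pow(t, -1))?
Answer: Rational(1487641, 84) ≈ 17710.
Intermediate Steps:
Add(Function('P')(-115), Function('H')(-104, 168)) = Add(Mul(-154, -115), Mul(2, Pow(168, -1))) = Add(17710, Mul(2, Rational(1, 168))) = Add(17710, Rational(1, 84)) = Rational(1487641, 84)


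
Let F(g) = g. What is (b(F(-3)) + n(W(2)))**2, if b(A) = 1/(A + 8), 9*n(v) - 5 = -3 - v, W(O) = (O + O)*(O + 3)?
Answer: 81/25 ≈ 3.2400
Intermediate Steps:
W(O) = 2*O*(3 + O) (W(O) = (2*O)*(3 + O) = 2*O*(3 + O))
n(v) = 2/9 - v/9 (n(v) = 5/9 + (-3 - v)/9 = 5/9 + (-1/3 - v/9) = 2/9 - v/9)
b(A) = 1/(8 + A)
(b(F(-3)) + n(W(2)))**2 = (1/(8 - 3) + (2/9 - 2*2*(3 + 2)/9))**2 = (1/5 + (2/9 - 2*2*5/9))**2 = (1/5 + (2/9 - 1/9*20))**2 = (1/5 + (2/9 - 20/9))**2 = (1/5 - 2)**2 = (-9/5)**2 = 81/25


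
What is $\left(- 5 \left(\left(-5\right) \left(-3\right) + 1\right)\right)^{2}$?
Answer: $6400$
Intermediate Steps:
$\left(- 5 \left(\left(-5\right) \left(-3\right) + 1\right)\right)^{2} = \left(- 5 \left(15 + 1\right)\right)^{2} = \left(\left(-5\right) 16\right)^{2} = \left(-80\right)^{2} = 6400$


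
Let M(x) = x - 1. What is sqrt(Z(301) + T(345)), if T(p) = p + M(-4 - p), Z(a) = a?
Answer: 2*sqrt(74) ≈ 17.205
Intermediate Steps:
M(x) = -1 + x
T(p) = -5 (T(p) = p + (-1 + (-4 - p)) = p + (-5 - p) = -5)
sqrt(Z(301) + T(345)) = sqrt(301 - 5) = sqrt(296) = 2*sqrt(74)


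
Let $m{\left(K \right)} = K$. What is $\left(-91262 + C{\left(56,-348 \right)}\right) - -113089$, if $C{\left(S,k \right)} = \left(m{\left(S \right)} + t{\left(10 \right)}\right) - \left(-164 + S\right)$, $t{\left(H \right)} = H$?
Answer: $22001$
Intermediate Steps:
$C{\left(S,k \right)} = 174$ ($C{\left(S,k \right)} = \left(S + 10\right) - \left(-164 + S\right) = \left(10 + S\right) - \left(-164 + S\right) = 174$)
$\left(-91262 + C{\left(56,-348 \right)}\right) - -113089 = \left(-91262 + 174\right) - -113089 = -91088 + 113089 = 22001$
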